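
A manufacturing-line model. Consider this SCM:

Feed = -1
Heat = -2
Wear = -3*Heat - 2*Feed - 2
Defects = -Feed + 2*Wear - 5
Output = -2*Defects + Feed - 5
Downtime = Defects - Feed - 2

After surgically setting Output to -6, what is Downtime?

7

The intervention breaks the incoming arrows to Output: Output = -2*Defects + Feed - 5 no longer applies, and Output = -6.
Since Downtime is not a descendant of the intervened variable, it is unaffected.
Wear = -3*Heat - 2*Feed - 2  [with Heat=-2, Feed=-1]  = 6
Defects = -Feed + 2*Wear - 5  [with Feed=-1, Wear=6]  = 8
Downtime = Defects - Feed - 2  [with Defects=8, Feed=-1]  = 7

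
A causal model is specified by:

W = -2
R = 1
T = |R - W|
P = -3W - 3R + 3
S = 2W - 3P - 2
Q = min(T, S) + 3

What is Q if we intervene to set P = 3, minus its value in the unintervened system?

Under do(P=3), the mechanism P = -3W - 3R + 3 is discarded; P is fixed at 3.
T = |R - W|  [with R=1, W=-2]  = 3
S = 2W - 3P - 2  [with W=-2, P=3]  = -15
Q = min(T, S) + 3  [with T=3, S=-15]  = -12
Without intervention: T = |R - W|  [with R=1, W=-2]  = 3; P = -3W - 3R + 3  [with W=-2, R=1]  = 6; S = 2W - 3P - 2  [with W=-2, P=6]  = -24; Q = min(T, S) + 3  [with T=3, S=-24]  = -21.
Change = -12 − (-21) = 9.

9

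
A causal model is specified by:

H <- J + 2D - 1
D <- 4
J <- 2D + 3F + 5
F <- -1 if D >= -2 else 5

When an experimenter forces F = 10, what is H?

50

Under do(F=10), the mechanism F <- -1 if D >= -2 else 5 is discarded; F is fixed at 10.
J = 2D + 3F + 5  [with D=4, F=10]  = 43
H = J + 2D - 1  [with J=43, D=4]  = 50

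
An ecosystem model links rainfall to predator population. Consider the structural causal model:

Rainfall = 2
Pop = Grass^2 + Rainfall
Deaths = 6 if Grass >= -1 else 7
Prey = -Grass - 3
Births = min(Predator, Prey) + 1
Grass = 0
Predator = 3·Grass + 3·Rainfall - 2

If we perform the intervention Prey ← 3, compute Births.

do(Prey=3) replaces the equation Prey = -Grass - 3 with the constant Prey = 3.
Predator = 3·Grass + 3·Rainfall - 2  [with Grass=0, Rainfall=2]  = 4
Births = min(Predator, Prey) + 1  [with Predator=4, Prey=3]  = 4

4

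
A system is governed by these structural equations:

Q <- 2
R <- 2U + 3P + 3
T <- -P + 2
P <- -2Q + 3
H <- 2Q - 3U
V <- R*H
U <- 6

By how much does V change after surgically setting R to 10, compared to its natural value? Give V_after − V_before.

28

The intervention breaks the incoming arrows to R: R <- 2U + 3P + 3 no longer applies, and R = 10.
H = 2Q - 3U  [with Q=2, U=6]  = -14
V = R*H  [with R=10, H=-14]  = -140
Without intervention: P = -2Q + 3  [with Q=2]  = -1; R = 2U + 3P + 3  [with U=6, P=-1]  = 12; H = 2Q - 3U  [with Q=2, U=6]  = -14; V = R*H  [with R=12, H=-14]  = -168.
Change = -140 − (-168) = 28.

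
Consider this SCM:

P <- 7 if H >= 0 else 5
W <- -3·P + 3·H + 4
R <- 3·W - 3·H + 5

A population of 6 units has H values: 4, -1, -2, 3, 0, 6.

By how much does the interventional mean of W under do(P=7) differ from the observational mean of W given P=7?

do(P=7) breaks P's dependence on H. With P=7 fixed, W across the units is -5, -20, -23, -8, -17, 1, mean -12.
Conditioning on P=7 selects the 4 unit(s) with H ∈ {4, 3, 0, 6}. Their W values: -5, -8, -17, 1. Mean = -7.25.
Difference = -12 − (-7.25) = -4.75.

-4.75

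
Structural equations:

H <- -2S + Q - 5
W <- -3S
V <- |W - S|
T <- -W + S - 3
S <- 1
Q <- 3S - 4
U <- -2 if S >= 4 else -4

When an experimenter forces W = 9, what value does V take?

Under do(W=9), the mechanism W <- -3S is discarded; W is fixed at 9.
V = |W - S|  [with W=9, S=1]  = 8

8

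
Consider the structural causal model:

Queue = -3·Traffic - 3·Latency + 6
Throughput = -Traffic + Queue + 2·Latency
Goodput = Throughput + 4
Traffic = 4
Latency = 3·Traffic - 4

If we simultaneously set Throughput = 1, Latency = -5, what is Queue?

9

Setting Throughput = 1, Latency = -5 by intervention discards those variables' equations.
Queue = -3·Traffic - 3·Latency + 6  [with Traffic=4, Latency=-5]  = 9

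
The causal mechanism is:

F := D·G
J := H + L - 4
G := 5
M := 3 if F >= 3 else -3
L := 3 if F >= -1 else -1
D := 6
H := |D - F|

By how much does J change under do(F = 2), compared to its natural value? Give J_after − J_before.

The intervention breaks the incoming arrows to F: F := D·G no longer applies, and F = 2.
H = |D - F|  [with D=6, F=2]  = 4
L = 3 if F >= -1 else -1  [with F=2]  = 3
J = H + L - 4  [with H=4, L=3]  = 3
Without intervention: F = D·G  [with D=6, G=5]  = 30; H = |D - F|  [with D=6, F=30]  = 24; L = 3 if F >= -1 else -1  [with F=30]  = 3; J = H + L - 4  [with H=24, L=3]  = 23.
Change = 3 − 23 = -20.

-20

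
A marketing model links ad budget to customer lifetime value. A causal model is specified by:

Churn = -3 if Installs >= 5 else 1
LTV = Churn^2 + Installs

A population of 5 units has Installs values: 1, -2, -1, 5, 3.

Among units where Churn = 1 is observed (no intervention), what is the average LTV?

1.25

Conditioning on Churn=1 selects the 4 unit(s) with Installs ∈ {1, -2, -1, 3}. Their LTV values: 2, -1, 0, 4. Mean = 1.25.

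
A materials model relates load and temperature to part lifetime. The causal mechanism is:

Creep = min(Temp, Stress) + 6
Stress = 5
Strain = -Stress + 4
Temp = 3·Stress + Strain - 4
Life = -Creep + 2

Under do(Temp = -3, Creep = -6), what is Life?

Setting Temp = -3, Creep = -6 by intervention discards those variables' equations.
Life = -Creep + 2  [with Creep=-6]  = 8

8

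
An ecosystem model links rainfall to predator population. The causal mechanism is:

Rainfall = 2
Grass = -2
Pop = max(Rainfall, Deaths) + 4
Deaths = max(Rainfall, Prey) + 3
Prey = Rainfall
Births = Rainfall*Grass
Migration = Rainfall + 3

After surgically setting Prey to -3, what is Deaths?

5

do(Prey=-3) replaces the equation Prey = Rainfall with the constant Prey = -3.
Deaths = max(Rainfall, Prey) + 3  [with Rainfall=2, Prey=-3]  = 5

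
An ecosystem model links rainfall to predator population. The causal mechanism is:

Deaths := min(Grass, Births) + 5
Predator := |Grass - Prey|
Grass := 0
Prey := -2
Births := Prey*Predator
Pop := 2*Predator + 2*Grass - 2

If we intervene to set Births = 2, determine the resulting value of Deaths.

5

Intervening sets Births = 2 and removes its equation (Births := Prey*Predator).
Deaths = min(Grass, Births) + 5  [with Grass=0, Births=2]  = 5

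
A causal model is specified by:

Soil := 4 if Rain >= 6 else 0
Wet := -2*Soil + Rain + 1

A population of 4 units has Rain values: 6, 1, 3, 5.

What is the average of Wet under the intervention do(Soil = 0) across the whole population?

Every unit gets Soil=0 under the intervention. Wet values become 7, 2, 4, 6; E[Wet|do(Soil=0)] = 4.75.

4.75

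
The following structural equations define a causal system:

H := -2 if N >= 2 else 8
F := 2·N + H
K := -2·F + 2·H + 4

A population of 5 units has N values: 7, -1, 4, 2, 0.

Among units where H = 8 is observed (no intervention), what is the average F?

7

Observing H=8 restricts to units where H's equation naturally yields 8: N ∈ {-1, 0}. In that subpopulation F = 6, 8, mean 7.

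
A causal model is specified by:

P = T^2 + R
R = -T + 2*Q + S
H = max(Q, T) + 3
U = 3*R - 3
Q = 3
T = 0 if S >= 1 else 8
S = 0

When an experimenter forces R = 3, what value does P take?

The intervention breaks the incoming arrows to R: R = -T + 2*Q + S no longer applies, and R = 3.
T = 0 if S >= 1 else 8  [with S=0]  = 8
P = T^2 + R  [with T=8, R=3]  = 67

67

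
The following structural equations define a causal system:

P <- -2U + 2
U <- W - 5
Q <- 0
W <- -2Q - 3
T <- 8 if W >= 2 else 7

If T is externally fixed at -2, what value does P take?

18

do(T=-2) replaces the equation T <- 8 if W >= 2 else 7 with the constant T = -2.
P is not downstream of the intervention, so its value is determined by the original equations.
W = -2Q - 3  [with Q=0]  = -3
U = W - 5  [with W=-3]  = -8
P = -2U + 2  [with U=-8]  = 18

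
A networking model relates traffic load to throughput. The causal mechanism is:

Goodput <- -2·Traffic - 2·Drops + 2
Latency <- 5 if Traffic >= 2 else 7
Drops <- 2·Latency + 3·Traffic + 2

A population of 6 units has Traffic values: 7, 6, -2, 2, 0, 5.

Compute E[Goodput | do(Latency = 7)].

-54

Under do(Latency=7), Latency's equation is replaced by Latency=7 for every unit. Per-unit Goodput: -86, -78, -14, -46, -30, -70. Mean = -54.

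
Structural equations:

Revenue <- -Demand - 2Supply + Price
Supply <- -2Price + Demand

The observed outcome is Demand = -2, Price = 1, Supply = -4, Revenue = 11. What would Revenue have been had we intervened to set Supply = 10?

The intervention breaks the incoming arrows to Supply: Supply <- -2Price + Demand no longer applies, and Supply = 10.
Revenue = -Demand - 2Supply + Price  [with Demand=-2, Supply=10, Price=1]  = -17

-17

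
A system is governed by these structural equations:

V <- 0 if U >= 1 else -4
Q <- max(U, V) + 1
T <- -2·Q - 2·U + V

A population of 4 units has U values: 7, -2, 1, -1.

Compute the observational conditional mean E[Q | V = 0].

E[Q|V=0] averages over only the 2 units with V=0 (U = 7, 1): Q = 8, 2, mean 5.

5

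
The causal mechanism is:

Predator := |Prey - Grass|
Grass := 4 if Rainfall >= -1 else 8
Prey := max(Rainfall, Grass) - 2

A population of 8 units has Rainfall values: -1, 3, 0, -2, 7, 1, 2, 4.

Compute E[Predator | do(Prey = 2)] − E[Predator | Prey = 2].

do(Prey=2) breaks Prey's dependence on Rainfall. With Prey=2 fixed, Predator across the units is 2, 2, 2, 6, 2, 2, 2, 2, mean 2.5.
Conditioning on Prey=2 selects the 6 unit(s) with Rainfall ∈ {-1, 3, 0, 1, 2, 4}. Their Predator values: 2, 2, 2, 2, 2, 2. Mean = 2.
Difference = 2.5 − 2 = 0.5.

0.5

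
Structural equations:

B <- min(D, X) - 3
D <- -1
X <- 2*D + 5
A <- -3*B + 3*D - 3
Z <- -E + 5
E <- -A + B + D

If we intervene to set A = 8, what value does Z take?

18

Under do(A=8), the mechanism A <- -3*B + 3*D - 3 is discarded; A is fixed at 8.
X = 2*D + 5  [with D=-1]  = 3
B = min(D, X) - 3  [with D=-1, X=3]  = -4
E = -A + B + D  [with A=8, B=-4, D=-1]  = -13
Z = -E + 5  [with E=-13]  = 18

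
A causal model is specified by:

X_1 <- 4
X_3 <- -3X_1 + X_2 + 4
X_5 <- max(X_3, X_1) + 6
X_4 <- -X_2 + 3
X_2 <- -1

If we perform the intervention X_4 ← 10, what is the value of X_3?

-9

Under do(X_4=10), the mechanism X_4 <- -X_2 + 3 is discarded; X_4 is fixed at 10.
Since X_3 is not a descendant of the intervened variable, it is unaffected.
X_3 = -3X_1 + X_2 + 4  [with X_1=4, X_2=-1]  = -9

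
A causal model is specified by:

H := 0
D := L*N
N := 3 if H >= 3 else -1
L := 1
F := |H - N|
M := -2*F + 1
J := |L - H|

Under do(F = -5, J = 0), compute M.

11

Setting F = -5, J = 0 by intervention discards those variables' equations.
M = -2*F + 1  [with F=-5]  = 11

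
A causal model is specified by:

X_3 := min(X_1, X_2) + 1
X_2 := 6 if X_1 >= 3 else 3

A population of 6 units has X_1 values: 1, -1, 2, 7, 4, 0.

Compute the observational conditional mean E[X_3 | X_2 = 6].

Observing X_2=6 restricts to units where X_2's equation naturally yields 6: X_1 ∈ {7, 4}. In that subpopulation X_3 = 7, 5, mean 6.

6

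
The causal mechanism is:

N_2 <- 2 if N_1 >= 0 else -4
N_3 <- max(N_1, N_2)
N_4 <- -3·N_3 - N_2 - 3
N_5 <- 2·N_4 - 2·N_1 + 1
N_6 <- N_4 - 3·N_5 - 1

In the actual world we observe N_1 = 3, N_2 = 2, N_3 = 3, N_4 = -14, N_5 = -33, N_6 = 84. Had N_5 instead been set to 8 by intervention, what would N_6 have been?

The intervention breaks the incoming arrows to N_5: N_5 <- 2·N_4 - 2·N_1 + 1 no longer applies, and N_5 = 8.
N_2 = 2 if N_1 >= 0 else -4  [with N_1=3]  = 2
N_3 = max(N_1, N_2)  [with N_1=3, N_2=2]  = 3
N_4 = -3·N_3 - N_2 - 3  [with N_3=3, N_2=2]  = -14
N_6 = N_4 - 3·N_5 - 1  [with N_4=-14, N_5=8]  = -39

-39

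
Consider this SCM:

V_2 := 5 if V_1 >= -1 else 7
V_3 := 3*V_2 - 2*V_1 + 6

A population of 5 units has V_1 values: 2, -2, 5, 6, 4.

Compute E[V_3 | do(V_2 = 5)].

Under do(V_2=5), V_2's equation is replaced by V_2=5 for every unit. Per-unit V_3: 17, 25, 11, 9, 13. Mean = 15.

15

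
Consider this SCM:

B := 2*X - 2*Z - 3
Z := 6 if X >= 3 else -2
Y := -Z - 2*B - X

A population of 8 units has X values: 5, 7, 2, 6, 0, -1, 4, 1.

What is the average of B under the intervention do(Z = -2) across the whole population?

7

Under do(Z=-2), Z's equation is replaced by Z=-2 for every unit. Per-unit B: 11, 15, 5, 13, 1, -1, 9, 3. Mean = 7.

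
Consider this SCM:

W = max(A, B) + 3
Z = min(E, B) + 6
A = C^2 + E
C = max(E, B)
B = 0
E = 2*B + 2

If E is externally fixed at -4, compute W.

Under do(E=-4), the mechanism E = 2*B + 2 is discarded; E is fixed at -4.
C = max(E, B)  [with E=-4, B=0]  = 0
A = C^2 + E  [with C=0, E=-4]  = -4
W = max(A, B) + 3  [with A=-4, B=0]  = 3

3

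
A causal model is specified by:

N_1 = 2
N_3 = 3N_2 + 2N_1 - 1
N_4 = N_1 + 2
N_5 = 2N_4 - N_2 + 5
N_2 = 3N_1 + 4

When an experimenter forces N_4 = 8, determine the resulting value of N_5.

11

Intervening sets N_4 = 8 and removes its equation (N_4 = N_1 + 2).
N_2 = 3N_1 + 4  [with N_1=2]  = 10
N_5 = 2N_4 - N_2 + 5  [with N_4=8, N_2=10]  = 11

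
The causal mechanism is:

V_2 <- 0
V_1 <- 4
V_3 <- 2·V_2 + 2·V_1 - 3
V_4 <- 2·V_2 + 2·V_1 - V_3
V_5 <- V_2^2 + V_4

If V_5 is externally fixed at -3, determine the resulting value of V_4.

3

The intervention breaks the incoming arrows to V_5: V_5 <- V_2^2 + V_4 no longer applies, and V_5 = -3.
Since V_4 is not a descendant of the intervened variable, it is unaffected.
V_3 = 2·V_2 + 2·V_1 - 3  [with V_2=0, V_1=4]  = 5
V_4 = 2·V_2 + 2·V_1 - V_3  [with V_2=0, V_1=4, V_3=5]  = 3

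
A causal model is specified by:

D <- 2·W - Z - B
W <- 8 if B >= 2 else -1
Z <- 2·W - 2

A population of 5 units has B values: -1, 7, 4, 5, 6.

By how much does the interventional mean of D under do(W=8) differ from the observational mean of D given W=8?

Every unit gets W=8 under the intervention. D values become 3, -5, -2, -3, -4; E[D|do(W=8)] = -2.2.
Observing W=8 restricts to units where W's equation naturally yields 8: B ∈ {7, 4, 5, 6}. In that subpopulation D = -5, -2, -3, -4, mean -3.5.
Difference = -2.2 − (-3.5) = 1.3.

1.3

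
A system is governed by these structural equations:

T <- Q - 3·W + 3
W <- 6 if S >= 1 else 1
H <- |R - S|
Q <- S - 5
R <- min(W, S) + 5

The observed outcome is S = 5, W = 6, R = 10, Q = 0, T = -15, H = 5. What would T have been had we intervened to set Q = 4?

Intervening sets Q = 4 and removes its equation (Q <- S - 5).
W = 6 if S >= 1 else 1  [with S=5]  = 6
T = Q - 3·W + 3  [with Q=4, W=6]  = -11

-11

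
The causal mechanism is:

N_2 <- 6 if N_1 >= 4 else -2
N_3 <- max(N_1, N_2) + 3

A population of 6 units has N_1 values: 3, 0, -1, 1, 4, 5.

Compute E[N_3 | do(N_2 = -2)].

5

Under do(N_2=-2), N_2's equation is replaced by N_2=-2 for every unit. Per-unit N_3: 6, 3, 2, 4, 7, 8. Mean = 5.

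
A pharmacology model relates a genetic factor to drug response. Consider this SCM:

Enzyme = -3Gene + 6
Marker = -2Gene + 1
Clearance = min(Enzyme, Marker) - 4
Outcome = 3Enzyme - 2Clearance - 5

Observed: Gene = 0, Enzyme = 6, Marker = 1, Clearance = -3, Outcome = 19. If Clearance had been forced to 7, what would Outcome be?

-1

Intervening sets Clearance = 7 and removes its equation (Clearance = min(Enzyme, Marker) - 4).
Enzyme = -3Gene + 6  [with Gene=0]  = 6
Outcome = 3Enzyme - 2Clearance - 5  [with Enzyme=6, Clearance=7]  = -1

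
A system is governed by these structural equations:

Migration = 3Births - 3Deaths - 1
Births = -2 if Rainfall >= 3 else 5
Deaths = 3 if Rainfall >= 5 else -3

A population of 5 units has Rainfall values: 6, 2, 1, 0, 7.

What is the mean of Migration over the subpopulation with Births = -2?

-16

Conditioning on Births=-2 selects the 2 unit(s) with Rainfall ∈ {6, 7}. Their Migration values: -16, -16. Mean = -16.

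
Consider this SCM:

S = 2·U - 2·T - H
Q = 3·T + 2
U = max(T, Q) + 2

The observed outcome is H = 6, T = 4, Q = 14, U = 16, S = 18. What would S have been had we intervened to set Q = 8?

do(Q=8) replaces the equation Q = 3·T + 2 with the constant Q = 8.
U = max(T, Q) + 2  [with T=4, Q=8]  = 10
S = 2·U - 2·T - H  [with U=10, T=4, H=6]  = 6

6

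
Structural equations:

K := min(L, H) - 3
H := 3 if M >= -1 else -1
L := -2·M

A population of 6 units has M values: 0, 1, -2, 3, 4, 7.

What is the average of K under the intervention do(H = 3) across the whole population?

-7.5

Every unit gets H=3 under the intervention. K values become -3, -5, 0, -9, -11, -17; E[K|do(H=3)] = -7.5.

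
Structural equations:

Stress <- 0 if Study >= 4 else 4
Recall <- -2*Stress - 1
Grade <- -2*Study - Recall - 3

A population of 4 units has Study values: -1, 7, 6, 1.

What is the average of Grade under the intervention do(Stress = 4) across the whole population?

-0.5

Under do(Stress=4), Stress's equation is replaced by Stress=4 for every unit. Per-unit Grade: 8, -8, -6, 4. Mean = -0.5.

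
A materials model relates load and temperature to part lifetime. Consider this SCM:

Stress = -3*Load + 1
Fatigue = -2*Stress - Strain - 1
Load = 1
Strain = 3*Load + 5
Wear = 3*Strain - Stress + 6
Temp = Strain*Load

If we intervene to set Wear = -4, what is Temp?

8

The intervention breaks the incoming arrows to Wear: Wear = 3*Strain - Stress + 6 no longer applies, and Wear = -4.
Since Temp is not a descendant of the intervened variable, it is unaffected.
Strain = 3*Load + 5  [with Load=1]  = 8
Temp = Strain*Load  [with Strain=8, Load=1]  = 8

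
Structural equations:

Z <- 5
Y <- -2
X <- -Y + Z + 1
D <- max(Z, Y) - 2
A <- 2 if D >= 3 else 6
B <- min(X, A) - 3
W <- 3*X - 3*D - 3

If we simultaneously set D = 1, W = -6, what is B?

3

The joint intervention fixes D = 1, W = -6, removing each variable's own equation.
X = -Y + Z + 1  [with Y=-2, Z=5]  = 8
A = 2 if D >= 3 else 6  [with D=1]  = 6
B = min(X, A) - 3  [with X=8, A=6]  = 3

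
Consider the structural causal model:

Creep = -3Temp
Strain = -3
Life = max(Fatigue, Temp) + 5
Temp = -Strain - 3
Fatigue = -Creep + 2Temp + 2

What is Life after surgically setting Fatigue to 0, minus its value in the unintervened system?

-2

Intervening sets Fatigue = 0 and removes its equation (Fatigue = -Creep + 2Temp + 2).
Temp = -Strain - 3  [with Strain=-3]  = 0
Life = max(Fatigue, Temp) + 5  [with Fatigue=0, Temp=0]  = 5
Without intervention: Temp = -Strain - 3  [with Strain=-3]  = 0; Creep = -3Temp  [with Temp=0]  = 0; Fatigue = -Creep + 2Temp + 2  [with Creep=0, Temp=0]  = 2; Life = max(Fatigue, Temp) + 5  [with Fatigue=2, Temp=0]  = 7.
Change = 5 − 7 = -2.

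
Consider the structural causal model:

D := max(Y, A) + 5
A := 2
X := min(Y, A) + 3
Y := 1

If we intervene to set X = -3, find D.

The intervention breaks the incoming arrows to X: X := min(Y, A) + 3 no longer applies, and X = -3.
D is not downstream of the intervention, so its value is determined by the original equations.
D = max(Y, A) + 5  [with Y=1, A=2]  = 7

7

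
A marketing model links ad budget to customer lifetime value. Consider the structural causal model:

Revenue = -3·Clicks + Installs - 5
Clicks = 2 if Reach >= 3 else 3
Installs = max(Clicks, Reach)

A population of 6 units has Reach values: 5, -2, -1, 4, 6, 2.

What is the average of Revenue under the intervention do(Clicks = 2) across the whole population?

-7.5

Under do(Clicks=2), Clicks's equation is replaced by Clicks=2 for every unit. Per-unit Revenue: -6, -9, -9, -7, -5, -9. Mean = -7.5.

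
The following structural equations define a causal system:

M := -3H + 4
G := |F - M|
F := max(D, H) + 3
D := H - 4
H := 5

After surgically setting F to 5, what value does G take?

16

Intervening sets F = 5 and removes its equation (F := max(D, H) + 3).
M = -3H + 4  [with H=5]  = -11
G = |F - M|  [with F=5, M=-11]  = 16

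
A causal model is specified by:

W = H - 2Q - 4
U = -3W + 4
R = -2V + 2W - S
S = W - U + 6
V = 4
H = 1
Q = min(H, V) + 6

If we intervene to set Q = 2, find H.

1

Under do(Q=2), the mechanism Q = min(H, V) + 6 is discarded; Q is fixed at 2.
H is not downstream of the intervention, so its value is determined by the original equations.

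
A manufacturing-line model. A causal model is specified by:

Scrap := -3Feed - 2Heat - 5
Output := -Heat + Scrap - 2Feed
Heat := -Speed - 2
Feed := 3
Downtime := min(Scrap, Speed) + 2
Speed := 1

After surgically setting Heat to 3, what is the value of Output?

-29

do(Heat=3) replaces the equation Heat := -Speed - 2 with the constant Heat = 3.
Scrap = -3Feed - 2Heat - 5  [with Feed=3, Heat=3]  = -20
Output = -Heat + Scrap - 2Feed  [with Heat=3, Scrap=-20, Feed=3]  = -29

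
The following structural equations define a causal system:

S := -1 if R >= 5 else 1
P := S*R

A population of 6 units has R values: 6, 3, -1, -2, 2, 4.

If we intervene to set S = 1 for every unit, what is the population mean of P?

2

do(S=1) breaks S's dependence on R. With S=1 fixed, P across the units is 6, 3, -1, -2, 2, 4, mean 2.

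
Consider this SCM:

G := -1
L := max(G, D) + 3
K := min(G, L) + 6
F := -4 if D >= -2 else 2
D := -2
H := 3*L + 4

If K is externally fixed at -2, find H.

Intervening sets K = -2 and removes its equation (K := min(G, L) + 6).
No directed path runs from K to H, so H keeps its natural value.
L = max(G, D) + 3  [with G=-1, D=-2]  = 2
H = 3*L + 4  [with L=2]  = 10

10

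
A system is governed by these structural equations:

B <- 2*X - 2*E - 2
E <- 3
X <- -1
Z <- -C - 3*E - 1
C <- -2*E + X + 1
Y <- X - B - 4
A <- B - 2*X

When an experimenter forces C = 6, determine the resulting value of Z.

-16

Intervening sets C = 6 and removes its equation (C <- -2*E + X + 1).
Z = -C - 3*E - 1  [with C=6, E=3]  = -16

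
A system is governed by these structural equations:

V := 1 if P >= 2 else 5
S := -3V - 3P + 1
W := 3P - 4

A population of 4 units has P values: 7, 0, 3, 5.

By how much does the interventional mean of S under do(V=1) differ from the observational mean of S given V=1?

Every unit gets V=1 under the intervention. S values become -23, -2, -11, -17; E[S|do(V=1)] = -13.25.
Conditioning on V=1 selects the 3 unit(s) with P ∈ {7, 3, 5}. Their S values: -23, -11, -17. Mean = -17.
Difference = -13.25 − (-17) = 3.75.

3.75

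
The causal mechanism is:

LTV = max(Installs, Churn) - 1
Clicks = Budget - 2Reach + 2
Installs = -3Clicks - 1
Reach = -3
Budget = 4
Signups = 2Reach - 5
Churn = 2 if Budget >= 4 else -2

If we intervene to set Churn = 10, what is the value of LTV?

9

Intervening sets Churn = 10 and removes its equation (Churn = 2 if Budget >= 4 else -2).
Clicks = Budget - 2Reach + 2  [with Budget=4, Reach=-3]  = 12
Installs = -3Clicks - 1  [with Clicks=12]  = -37
LTV = max(Installs, Churn) - 1  [with Installs=-37, Churn=10]  = 9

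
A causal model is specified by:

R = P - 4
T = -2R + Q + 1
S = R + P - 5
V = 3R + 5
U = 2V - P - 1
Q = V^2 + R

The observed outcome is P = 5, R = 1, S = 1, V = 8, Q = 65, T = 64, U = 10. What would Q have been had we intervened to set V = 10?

101

Intervening sets V = 10 and removes its equation (V = 3R + 5).
R = P - 4  [with P=5]  = 1
Q = V^2 + R  [with V=10, R=1]  = 101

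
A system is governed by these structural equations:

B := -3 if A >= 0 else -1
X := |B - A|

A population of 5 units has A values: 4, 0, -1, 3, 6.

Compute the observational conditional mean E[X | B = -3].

Conditioning on B=-3 selects the 4 unit(s) with A ∈ {4, 0, 3, 6}. Their X values: 7, 3, 6, 9. Mean = 6.25.

6.25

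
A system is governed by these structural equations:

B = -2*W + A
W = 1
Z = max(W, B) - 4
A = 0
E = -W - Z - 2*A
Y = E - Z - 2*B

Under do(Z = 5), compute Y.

Under do(Z=5), the mechanism Z = max(W, B) - 4 is discarded; Z is fixed at 5.
B = -2*W + A  [with W=1, A=0]  = -2
E = -W - Z - 2*A  [with W=1, Z=5, A=0]  = -6
Y = E - Z - 2*B  [with E=-6, Z=5, B=-2]  = -7

-7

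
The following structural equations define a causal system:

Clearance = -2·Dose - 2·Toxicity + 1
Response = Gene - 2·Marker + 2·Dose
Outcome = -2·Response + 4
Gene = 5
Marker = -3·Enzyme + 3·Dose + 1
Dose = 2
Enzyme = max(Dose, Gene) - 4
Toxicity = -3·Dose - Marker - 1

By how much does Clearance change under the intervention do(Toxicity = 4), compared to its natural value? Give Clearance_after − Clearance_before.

Intervening sets Toxicity = 4 and removes its equation (Toxicity = -3·Dose - Marker - 1).
Clearance = -2·Dose - 2·Toxicity + 1  [with Dose=2, Toxicity=4]  = -11
Without intervention: Enzyme = max(Dose, Gene) - 4  [with Dose=2, Gene=5]  = 1; Marker = -3·Enzyme + 3·Dose + 1  [with Enzyme=1, Dose=2]  = 4; Toxicity = -3·Dose - Marker - 1  [with Dose=2, Marker=4]  = -11; Clearance = -2·Dose - 2·Toxicity + 1  [with Dose=2, Toxicity=-11]  = 19.
Change = -11 − 19 = -30.

-30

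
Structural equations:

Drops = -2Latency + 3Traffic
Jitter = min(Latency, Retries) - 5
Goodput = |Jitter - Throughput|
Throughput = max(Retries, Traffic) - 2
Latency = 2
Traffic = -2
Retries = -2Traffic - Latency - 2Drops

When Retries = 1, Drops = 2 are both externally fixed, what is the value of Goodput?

3

The joint intervention fixes Retries = 1, Drops = 2, removing each variable's own equation.
Jitter = min(Latency, Retries) - 5  [with Latency=2, Retries=1]  = -4
Throughput = max(Retries, Traffic) - 2  [with Retries=1, Traffic=-2]  = -1
Goodput = |Jitter - Throughput|  [with Jitter=-4, Throughput=-1]  = 3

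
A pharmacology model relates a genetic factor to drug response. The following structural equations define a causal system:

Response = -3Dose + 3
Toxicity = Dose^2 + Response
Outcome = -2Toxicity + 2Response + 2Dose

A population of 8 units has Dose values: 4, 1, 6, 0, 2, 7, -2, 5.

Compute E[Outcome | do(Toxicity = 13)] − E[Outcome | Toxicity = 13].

Under do(Toxicity=13), Toxicity's equation is replaced by Toxicity=13 for every unit. Per-unit Outcome: -36, -24, -44, -20, -28, -48, -12, -40. Mean = -31.5.
Observing Toxicity=13 restricts to units where Toxicity's equation naturally yields 13: Dose ∈ {-2, 5}. In that subpopulation Outcome = -12, -40, mean -26.
Difference = -31.5 − (-26) = -5.5.

-5.5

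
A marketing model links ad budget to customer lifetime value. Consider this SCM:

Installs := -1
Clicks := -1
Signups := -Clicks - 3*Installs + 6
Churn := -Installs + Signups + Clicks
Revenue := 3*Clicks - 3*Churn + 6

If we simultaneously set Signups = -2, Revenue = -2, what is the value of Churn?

The joint intervention fixes Signups = -2, Revenue = -2, removing each variable's own equation.
Churn = -Installs + Signups + Clicks  [with Installs=-1, Signups=-2, Clicks=-1]  = -2

-2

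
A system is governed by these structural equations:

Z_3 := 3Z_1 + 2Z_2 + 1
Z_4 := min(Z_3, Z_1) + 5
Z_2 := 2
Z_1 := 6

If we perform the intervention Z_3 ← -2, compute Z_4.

3

The intervention breaks the incoming arrows to Z_3: Z_3 := 3Z_1 + 2Z_2 + 1 no longer applies, and Z_3 = -2.
Z_4 = min(Z_3, Z_1) + 5  [with Z_3=-2, Z_1=6]  = 3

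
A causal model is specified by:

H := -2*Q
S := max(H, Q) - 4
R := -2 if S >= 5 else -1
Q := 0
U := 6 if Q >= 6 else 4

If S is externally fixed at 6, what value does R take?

Intervening sets S = 6 and removes its equation (S := max(H, Q) - 4).
R = -2 if S >= 5 else -1  [with S=6]  = -2

-2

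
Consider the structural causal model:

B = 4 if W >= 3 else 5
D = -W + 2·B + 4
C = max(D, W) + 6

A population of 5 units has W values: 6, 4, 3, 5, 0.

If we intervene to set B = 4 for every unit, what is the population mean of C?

14.4

do(B=4) breaks B's dependence on W. With B=4 fixed, C across the units is 12, 14, 15, 13, 18, mean 14.4.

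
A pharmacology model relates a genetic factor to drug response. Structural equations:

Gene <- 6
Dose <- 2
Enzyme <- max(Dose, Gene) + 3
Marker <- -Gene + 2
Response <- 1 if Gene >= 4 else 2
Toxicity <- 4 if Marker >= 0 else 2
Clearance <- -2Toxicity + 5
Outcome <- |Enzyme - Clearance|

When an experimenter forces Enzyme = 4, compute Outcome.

The intervention breaks the incoming arrows to Enzyme: Enzyme <- max(Dose, Gene) + 3 no longer applies, and Enzyme = 4.
Marker = -Gene + 2  [with Gene=6]  = -4
Toxicity = 4 if Marker >= 0 else 2  [with Marker=-4]  = 2
Clearance = -2Toxicity + 5  [with Toxicity=2]  = 1
Outcome = |Enzyme - Clearance|  [with Enzyme=4, Clearance=1]  = 3

3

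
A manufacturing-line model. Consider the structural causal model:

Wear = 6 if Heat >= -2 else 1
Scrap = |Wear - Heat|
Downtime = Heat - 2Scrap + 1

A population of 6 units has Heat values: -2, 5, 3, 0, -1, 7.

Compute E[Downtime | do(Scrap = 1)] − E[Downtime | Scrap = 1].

Every unit gets Scrap=1 under the intervention. Downtime values become -3, 4, 2, -1, -2, 6; E[Downtime|do(Scrap=1)] = 1.
E[Downtime|Scrap=1] averages over only the 2 units with Scrap=1 (Heat = 5, 7): Downtime = 4, 6, mean 5.
Difference = 1 − 5 = -4.

-4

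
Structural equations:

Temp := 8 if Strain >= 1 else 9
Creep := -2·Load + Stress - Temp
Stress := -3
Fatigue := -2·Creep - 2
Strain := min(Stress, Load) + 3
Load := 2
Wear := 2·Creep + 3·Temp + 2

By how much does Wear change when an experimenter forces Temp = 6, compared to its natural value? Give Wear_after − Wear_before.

Under do(Temp=6), the mechanism Temp := 8 if Strain >= 1 else 9 is discarded; Temp is fixed at 6.
Creep = -2·Load + Stress - Temp  [with Load=2, Stress=-3, Temp=6]  = -13
Wear = 2·Creep + 3·Temp + 2  [with Creep=-13, Temp=6]  = -6
Without intervention: Strain = min(Stress, Load) + 3  [with Stress=-3, Load=2]  = 0; Temp = 8 if Strain >= 1 else 9  [with Strain=0]  = 9; Creep = -2·Load + Stress - Temp  [with Load=2, Stress=-3, Temp=9]  = -16; Wear = 2·Creep + 3·Temp + 2  [with Creep=-16, Temp=9]  = -3.
Change = -6 − (-3) = -3.

-3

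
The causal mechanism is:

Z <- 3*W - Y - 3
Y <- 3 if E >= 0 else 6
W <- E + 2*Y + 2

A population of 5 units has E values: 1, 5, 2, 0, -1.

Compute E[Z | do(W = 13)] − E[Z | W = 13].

0.9

The intervention sets W=13 in all 5 units regardless of E. Recomputing Z per unit gives 33, 33, 33, 33, 30; average 32.4.
E[Z|W=13] averages over only the 2 units with W=13 (E = 5, -1): Z = 33, 30, mean 31.5.
Difference = 32.4 − 31.5 = 0.9.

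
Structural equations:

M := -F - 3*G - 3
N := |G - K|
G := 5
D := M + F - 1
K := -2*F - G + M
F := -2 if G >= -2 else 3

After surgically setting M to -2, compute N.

8

do(M=-2) replaces the equation M := -F - 3*G - 3 with the constant M = -2.
F = -2 if G >= -2 else 3  [with G=5]  = -2
K = -2*F - G + M  [with F=-2, G=5, M=-2]  = -3
N = |G - K|  [with G=5, K=-3]  = 8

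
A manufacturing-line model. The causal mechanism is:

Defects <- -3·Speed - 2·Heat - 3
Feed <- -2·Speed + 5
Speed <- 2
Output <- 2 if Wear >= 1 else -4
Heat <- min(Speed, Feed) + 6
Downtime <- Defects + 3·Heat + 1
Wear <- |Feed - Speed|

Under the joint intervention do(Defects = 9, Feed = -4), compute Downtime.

16

Setting Defects = 9, Feed = -4 by intervention discards those variables' equations.
Heat = min(Speed, Feed) + 6  [with Speed=2, Feed=-4]  = 2
Downtime = Defects + 3·Heat + 1  [with Defects=9, Heat=2]  = 16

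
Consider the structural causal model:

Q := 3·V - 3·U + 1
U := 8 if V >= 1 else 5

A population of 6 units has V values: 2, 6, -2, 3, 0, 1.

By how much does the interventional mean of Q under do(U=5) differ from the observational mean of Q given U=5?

The intervention sets U=5 in all 6 units regardless of V. Recomputing Q per unit gives -8, 4, -20, -5, -14, -11; average -9.
Observing U=5 restricts to units where U's equation naturally yields 5: V ∈ {-2, 0}. In that subpopulation Q = -20, -14, mean -17.
Difference = -9 − (-17) = 8.

8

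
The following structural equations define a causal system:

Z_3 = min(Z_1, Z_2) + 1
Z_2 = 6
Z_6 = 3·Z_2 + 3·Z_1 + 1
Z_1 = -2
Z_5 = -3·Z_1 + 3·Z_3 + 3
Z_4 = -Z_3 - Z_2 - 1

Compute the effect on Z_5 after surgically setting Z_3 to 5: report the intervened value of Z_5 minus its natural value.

do(Z_3=5) replaces the equation Z_3 = min(Z_1, Z_2) + 1 with the constant Z_3 = 5.
Z_5 = -3·Z_1 + 3·Z_3 + 3  [with Z_1=-2, Z_3=5]  = 24
Without intervention: Z_3 = min(Z_1, Z_2) + 1  [with Z_1=-2, Z_2=6]  = -1; Z_5 = -3·Z_1 + 3·Z_3 + 3  [with Z_1=-2, Z_3=-1]  = 6.
Change = 24 − 6 = 18.

18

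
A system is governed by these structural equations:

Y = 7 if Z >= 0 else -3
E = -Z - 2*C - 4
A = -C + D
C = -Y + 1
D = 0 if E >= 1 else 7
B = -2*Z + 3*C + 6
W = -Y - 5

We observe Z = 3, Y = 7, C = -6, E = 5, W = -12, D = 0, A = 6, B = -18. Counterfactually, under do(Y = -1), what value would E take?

Under do(Y=-1), the mechanism Y = 7 if Z >= 0 else -3 is discarded; Y is fixed at -1.
C = -Y + 1  [with Y=-1]  = 2
E = -Z - 2*C - 4  [with Z=3, C=2]  = -11

-11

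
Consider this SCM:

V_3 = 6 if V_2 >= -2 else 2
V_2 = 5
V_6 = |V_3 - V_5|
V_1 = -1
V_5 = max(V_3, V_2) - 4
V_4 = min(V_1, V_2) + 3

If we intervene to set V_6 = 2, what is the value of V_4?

2

do(V_6=2) replaces the equation V_6 = |V_3 - V_5| with the constant V_6 = 2.
No directed path runs from V_6 to V_4, so V_4 keeps its natural value.
V_4 = min(V_1, V_2) + 3  [with V_1=-1, V_2=5]  = 2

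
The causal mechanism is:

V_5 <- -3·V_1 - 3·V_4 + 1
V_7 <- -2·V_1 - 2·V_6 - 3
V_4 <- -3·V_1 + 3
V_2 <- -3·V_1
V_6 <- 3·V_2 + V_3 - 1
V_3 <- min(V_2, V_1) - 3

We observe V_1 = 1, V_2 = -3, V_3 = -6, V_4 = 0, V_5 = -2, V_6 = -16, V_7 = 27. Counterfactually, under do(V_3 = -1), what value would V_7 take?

17

The intervention breaks the incoming arrows to V_3: V_3 <- min(V_2, V_1) - 3 no longer applies, and V_3 = -1.
V_2 = -3·V_1  [with V_1=1]  = -3
V_6 = 3·V_2 + V_3 - 1  [with V_2=-3, V_3=-1]  = -11
V_7 = -2·V_1 - 2·V_6 - 3  [with V_1=1, V_6=-11]  = 17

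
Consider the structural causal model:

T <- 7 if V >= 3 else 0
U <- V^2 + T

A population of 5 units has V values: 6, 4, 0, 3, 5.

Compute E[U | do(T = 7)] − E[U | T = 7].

The intervention sets T=7 in all 5 units regardless of V. Recomputing U per unit gives 43, 23, 7, 16, 32; average 24.2.
Observing T=7 restricts to units where T's equation naturally yields 7: V ∈ {6, 4, 3, 5}. In that subpopulation U = 43, 23, 16, 32, mean 28.5.
Difference = 24.2 − 28.5 = -4.3.

-4.3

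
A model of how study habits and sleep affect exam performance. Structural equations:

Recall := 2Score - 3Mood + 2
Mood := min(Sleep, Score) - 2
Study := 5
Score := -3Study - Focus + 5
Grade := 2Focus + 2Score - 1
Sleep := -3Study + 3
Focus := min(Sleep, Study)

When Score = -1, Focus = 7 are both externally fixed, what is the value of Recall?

42

The joint intervention fixes Score = -1, Focus = 7, removing each variable's own equation.
Sleep = -3Study + 3  [with Study=5]  = -12
Mood = min(Sleep, Score) - 2  [with Sleep=-12, Score=-1]  = -14
Recall = 2Score - 3Mood + 2  [with Score=-1, Mood=-14]  = 42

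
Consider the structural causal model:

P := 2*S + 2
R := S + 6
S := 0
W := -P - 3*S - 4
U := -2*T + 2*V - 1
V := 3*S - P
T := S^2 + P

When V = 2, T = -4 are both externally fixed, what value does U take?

Setting V = 2, T = -4 by intervention discards those variables' equations.
U = -2*T + 2*V - 1  [with T=-4, V=2]  = 11

11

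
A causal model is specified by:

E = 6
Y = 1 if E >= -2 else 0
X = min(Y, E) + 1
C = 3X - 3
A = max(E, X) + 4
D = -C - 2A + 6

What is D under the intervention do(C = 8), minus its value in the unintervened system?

-5

Under do(C=8), the mechanism C = 3X - 3 is discarded; C is fixed at 8.
Y = 1 if E >= -2 else 0  [with E=6]  = 1
X = min(Y, E) + 1  [with Y=1, E=6]  = 2
A = max(E, X) + 4  [with E=6, X=2]  = 10
D = -C - 2A + 6  [with C=8, A=10]  = -22
Without intervention: Y = 1 if E >= -2 else 0  [with E=6]  = 1; X = min(Y, E) + 1  [with Y=1, E=6]  = 2; C = 3X - 3  [with X=2]  = 3; A = max(E, X) + 4  [with E=6, X=2]  = 10; D = -C - 2A + 6  [with C=3, A=10]  = -17.
Change = -22 − (-17) = -5.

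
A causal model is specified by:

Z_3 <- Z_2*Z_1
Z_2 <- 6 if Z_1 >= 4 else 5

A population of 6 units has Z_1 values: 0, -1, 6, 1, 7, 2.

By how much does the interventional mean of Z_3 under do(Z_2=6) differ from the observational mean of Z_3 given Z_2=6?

-24

Under do(Z_2=6), Z_2's equation is replaced by Z_2=6 for every unit. Per-unit Z_3: 0, -6, 36, 6, 42, 12. Mean = 15.
E[Z_3|Z_2=6] averages over only the 2 units with Z_2=6 (Z_1 = 6, 7): Z_3 = 36, 42, mean 39.
Difference = 15 − 39 = -24.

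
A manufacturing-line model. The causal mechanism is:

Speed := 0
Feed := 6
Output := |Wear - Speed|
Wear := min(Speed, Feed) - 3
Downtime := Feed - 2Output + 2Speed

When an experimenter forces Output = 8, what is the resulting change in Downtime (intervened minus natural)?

-10

Intervening sets Output = 8 and removes its equation (Output := |Wear - Speed|).
Downtime = Feed - 2Output + 2Speed  [with Feed=6, Output=8, Speed=0]  = -10
Without intervention: Wear = min(Speed, Feed) - 3  [with Speed=0, Feed=6]  = -3; Output = |Wear - Speed|  [with Wear=-3, Speed=0]  = 3; Downtime = Feed - 2Output + 2Speed  [with Feed=6, Output=3, Speed=0]  = 0.
Change = -10 − 0 = -10.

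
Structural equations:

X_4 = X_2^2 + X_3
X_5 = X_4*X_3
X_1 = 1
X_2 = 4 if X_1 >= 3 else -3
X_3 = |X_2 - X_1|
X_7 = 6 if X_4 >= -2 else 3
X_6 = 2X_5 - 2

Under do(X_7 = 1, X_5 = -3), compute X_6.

Setting X_7 = 1, X_5 = -3 by intervention discards those variables' equations.
X_6 = 2X_5 - 2  [with X_5=-3]  = -8

-8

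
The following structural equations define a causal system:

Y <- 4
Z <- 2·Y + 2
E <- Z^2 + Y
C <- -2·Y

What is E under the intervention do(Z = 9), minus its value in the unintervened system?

The intervention breaks the incoming arrows to Z: Z <- 2·Y + 2 no longer applies, and Z = 9.
E = Z^2 + Y  [with Z=9, Y=4]  = 85
Without intervention: Z = 2·Y + 2  [with Y=4]  = 10; E = Z^2 + Y  [with Z=10, Y=4]  = 104.
Change = 85 − 104 = -19.

-19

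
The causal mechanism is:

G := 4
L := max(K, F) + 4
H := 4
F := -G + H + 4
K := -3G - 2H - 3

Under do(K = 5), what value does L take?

Intervening sets K = 5 and removes its equation (K := -3G - 2H - 3).
F = -G + H + 4  [with G=4, H=4]  = 4
L = max(K, F) + 4  [with K=5, F=4]  = 9

9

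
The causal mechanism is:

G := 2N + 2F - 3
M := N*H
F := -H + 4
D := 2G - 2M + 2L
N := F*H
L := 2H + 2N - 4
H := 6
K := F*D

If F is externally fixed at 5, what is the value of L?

Under do(F=5), the mechanism F := -H + 4 is discarded; F is fixed at 5.
N = F*H  [with F=5, H=6]  = 30
L = 2H + 2N - 4  [with H=6, N=30]  = 68

68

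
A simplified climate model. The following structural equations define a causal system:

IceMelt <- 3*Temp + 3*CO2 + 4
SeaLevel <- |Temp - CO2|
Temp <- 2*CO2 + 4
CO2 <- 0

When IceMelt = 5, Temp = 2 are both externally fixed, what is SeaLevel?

The joint intervention fixes IceMelt = 5, Temp = 2, removing each variable's own equation.
SeaLevel = |Temp - CO2|  [with Temp=2, CO2=0]  = 2

2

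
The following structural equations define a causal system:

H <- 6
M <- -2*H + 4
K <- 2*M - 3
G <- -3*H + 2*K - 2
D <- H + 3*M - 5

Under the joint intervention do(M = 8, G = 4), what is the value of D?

25

The joint intervention fixes M = 8, G = 4, removing each variable's own equation.
D = H + 3*M - 5  [with H=6, M=8]  = 25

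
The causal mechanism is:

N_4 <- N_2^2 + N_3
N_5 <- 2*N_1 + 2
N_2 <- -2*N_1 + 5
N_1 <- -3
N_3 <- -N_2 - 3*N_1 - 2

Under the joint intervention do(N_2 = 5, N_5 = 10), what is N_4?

The joint intervention fixes N_2 = 5, N_5 = 10, removing each variable's own equation.
N_3 = -N_2 - 3*N_1 - 2  [with N_2=5, N_1=-3]  = 2
N_4 = N_2^2 + N_3  [with N_2=5, N_3=2]  = 27

27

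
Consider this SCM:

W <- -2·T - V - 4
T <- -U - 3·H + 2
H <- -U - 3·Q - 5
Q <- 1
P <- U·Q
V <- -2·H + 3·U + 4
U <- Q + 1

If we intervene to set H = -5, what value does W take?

-54

The intervention breaks the incoming arrows to H: H <- -U - 3·Q - 5 no longer applies, and H = -5.
U = Q + 1  [with Q=1]  = 2
V = -2·H + 3·U + 4  [with H=-5, U=2]  = 20
T = -U - 3·H + 2  [with U=2, H=-5]  = 15
W = -2·T - V - 4  [with T=15, V=20]  = -54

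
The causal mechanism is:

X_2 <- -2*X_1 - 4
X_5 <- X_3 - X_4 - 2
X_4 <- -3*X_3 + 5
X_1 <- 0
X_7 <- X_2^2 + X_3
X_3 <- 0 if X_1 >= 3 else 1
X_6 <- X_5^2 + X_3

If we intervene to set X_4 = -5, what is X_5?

Intervening sets X_4 = -5 and removes its equation (X_4 <- -3*X_3 + 5).
X_3 = 0 if X_1 >= 3 else 1  [with X_1=0]  = 1
X_5 = X_3 - X_4 - 2  [with X_3=1, X_4=-5]  = 4

4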